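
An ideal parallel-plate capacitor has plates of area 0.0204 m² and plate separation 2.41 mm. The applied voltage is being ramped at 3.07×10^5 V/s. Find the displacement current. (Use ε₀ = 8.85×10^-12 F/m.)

The displacement current equals the charging current C dV/dt. With C = ε₀A/d = (8.85×10^-12)(0.0204)/(2.41×10^-3) = 7.491×10^-11 F, I_d = (7.491×10^-11)(3.07×10^5) = 2.30×10^-5 A.

2.30×10^-5 A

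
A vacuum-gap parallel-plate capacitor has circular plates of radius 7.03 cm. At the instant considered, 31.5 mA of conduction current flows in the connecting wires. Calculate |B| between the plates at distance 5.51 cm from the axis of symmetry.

7.02×10^-8 T

No conduction current crosses the gap, so I_d there equals the 0.0315 A in the leads.
∮B·dl = μ₀ I_d,enc with I_d,enc = I_d r²/R² = 0.01935 A; so B = μ₀ I_d,enc/(2πr) = 7.02×10^-8 T.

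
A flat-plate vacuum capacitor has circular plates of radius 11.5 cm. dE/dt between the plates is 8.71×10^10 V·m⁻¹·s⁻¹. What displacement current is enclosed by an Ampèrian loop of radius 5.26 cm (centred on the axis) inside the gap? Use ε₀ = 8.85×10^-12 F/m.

Total displacement current: I_d = ε₀(πR²)(dE/dt) = (8.85×10^-12)(0.04155)(8.71×10^10) = 0.03203 A.
Through an area πr² the displacement current is I_d·(πr²/πR²) = I_d (r/R)² = 6.70×10^-3 A.

6.70×10^-3 A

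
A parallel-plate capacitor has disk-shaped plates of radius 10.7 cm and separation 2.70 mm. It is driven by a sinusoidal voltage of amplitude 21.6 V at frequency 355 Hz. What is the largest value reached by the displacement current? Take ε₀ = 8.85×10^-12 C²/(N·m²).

The displacement current equals the conduction current C dV/dt, which peaks at C V₀ ω.
With C = ε₀A/d = (8.85×10^-12)(0.03597)/(2.70×10^-3) = 1.179×10^-10 F and ω = 2πf = 2231 rad/s, I_d,max = (1.179×10^-10)(21.6)(2231) = 5.68×10^-6 A.

5.68×10^-6 A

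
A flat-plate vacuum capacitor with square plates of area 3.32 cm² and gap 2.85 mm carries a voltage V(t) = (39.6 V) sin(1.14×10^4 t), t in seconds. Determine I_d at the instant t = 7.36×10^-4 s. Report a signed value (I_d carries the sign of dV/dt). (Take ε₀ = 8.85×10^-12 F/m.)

dE/dt = (V₀ω/d)·cos(ωt) with ωt = 8.3904 rad: (39.6)(1.14×10^4)(-0.5111)/(2.85×10^-3) = -8.096×10^7 V/(m·s).
I_d = ε₀ A dE/dt = (8.85×10^-12)(3.32×10^-4)(-8.096×10^7) = -2.38×10^-7 A.

-2.38×10^-7 A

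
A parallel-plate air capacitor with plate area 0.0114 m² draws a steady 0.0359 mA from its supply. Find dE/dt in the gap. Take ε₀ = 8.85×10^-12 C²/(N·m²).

3.56×10^8 V/(m·s)

Charge continuity gives I_d = I = 3.59×10^-5 A between the plates.
Inverting I_d = ε₀ A dE/dt gives dE/dt = 3.59×10^-5 / (8.85×10^-12 · 0.0114) = 3.56×10^8 V/(m·s).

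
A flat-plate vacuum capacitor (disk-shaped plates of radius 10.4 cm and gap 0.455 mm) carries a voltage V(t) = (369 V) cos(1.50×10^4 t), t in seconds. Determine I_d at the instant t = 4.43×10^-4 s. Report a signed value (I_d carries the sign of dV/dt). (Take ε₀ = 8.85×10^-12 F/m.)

-1.29×10^-3 A

dV/dt = (369)(1.50×10^4)·−sin(6.645) = -1.959×10^6 V/s.
I_d = C dV/dt with C = ε₀A/d = (8.85×10^-12)(0.03398)/(4.55×10^-4) = 6.609×10^-10 F, so I_d = (6.609×10^-10)(-1.959×10^6) = -1.29×10^-3 A.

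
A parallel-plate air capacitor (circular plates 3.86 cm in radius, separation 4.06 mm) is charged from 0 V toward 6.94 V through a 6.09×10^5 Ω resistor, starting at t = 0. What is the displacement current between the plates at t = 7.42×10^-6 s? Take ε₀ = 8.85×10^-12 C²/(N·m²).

3.45×10^-6 A

With C = ε₀A/d = (8.85×10^-12)(4.681×10^-3)/(4.06×10^-3) = 1.020×10^-11 F, the time constant is τ = RC = 6.212×10^-6 s, so t/τ = 1.194 and e^(−t/τ) = 0.3030.
I_d = I_cond = (V₀/R) e^(−t/τ) = (1.140×10^-5)(0.3030) = 3.45×10^-6 A.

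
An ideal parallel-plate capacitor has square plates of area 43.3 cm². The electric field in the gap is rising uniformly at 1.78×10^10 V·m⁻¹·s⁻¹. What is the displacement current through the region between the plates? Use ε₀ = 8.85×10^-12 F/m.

I_d = ε₀ A (dE/dt) = (8.85×10^-12)(4.33×10^-3 m²)(1.78×10^10) = 6.82×10^-4 A.

6.82×10^-4 A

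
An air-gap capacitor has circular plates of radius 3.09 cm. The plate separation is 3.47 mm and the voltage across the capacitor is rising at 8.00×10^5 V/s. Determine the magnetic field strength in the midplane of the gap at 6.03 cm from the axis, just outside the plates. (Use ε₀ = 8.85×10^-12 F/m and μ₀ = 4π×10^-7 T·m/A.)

With E = V/d, dE/dt = 2.305×10^8 V/(m·s) and πR² = 3.000×10^-3 m², giving I_d = ε₀ πR² dE/dt = 6.120×10^-6 A.
With r > R the enclosed displacement current is the full I_d; B = μ₀ I_d / (2πr) = 2.03×10^-11 T.

2.03×10^-11 T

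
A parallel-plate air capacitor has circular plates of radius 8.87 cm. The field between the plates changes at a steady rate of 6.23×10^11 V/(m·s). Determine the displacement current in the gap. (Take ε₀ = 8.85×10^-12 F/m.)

The displacement current is ε₀ times dΦ_E/dt = ε₀ A dE/dt = (8.85×10^-12)(0.02472)(6.23×10^11) = 0.136 A.

0.136 A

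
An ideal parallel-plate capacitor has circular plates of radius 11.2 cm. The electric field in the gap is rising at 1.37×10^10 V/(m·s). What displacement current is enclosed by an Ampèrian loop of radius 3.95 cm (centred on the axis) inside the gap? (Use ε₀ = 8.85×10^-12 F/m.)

Through the whole plate area (πR² = 0.03941 m²), I_d = ε₀ πR² dE/dt = 4.778×10^-3 A.
Since J_d is uniform, the enclosed fraction is (r/R)² = 0.1244, giving I_d,enc = 5.94×10^-4 A.

5.94×10^-4 A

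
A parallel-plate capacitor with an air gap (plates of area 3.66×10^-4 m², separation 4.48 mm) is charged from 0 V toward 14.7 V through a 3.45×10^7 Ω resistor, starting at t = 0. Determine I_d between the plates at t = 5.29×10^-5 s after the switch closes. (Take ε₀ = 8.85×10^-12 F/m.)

5.11×10^-8 A

C = ε₀A/d = (8.85×10^-12)(3.66×10^-4)/(4.48×10^-3) = 7.230×10^-13 F and τ = RC = 2.494×10^-5 s. I_d in the gap equals the RC charging current.
I_d(t) = (V₀/R) e^(−t/τ) = 4.261×10^-7 · e^(−2.121) = 5.11×10^-8 A.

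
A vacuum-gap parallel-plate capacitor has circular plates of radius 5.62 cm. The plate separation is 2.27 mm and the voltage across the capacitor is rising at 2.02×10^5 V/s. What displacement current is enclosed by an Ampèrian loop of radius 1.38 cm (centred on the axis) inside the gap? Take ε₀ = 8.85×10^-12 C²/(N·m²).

dE/dt = (dV/dt)/d = 8.899×10^7 V/(m·s); I_d = ε₀(πR²)(dE/dt) = (8.85×10^-12)(9.923×10^-3)(8.899×10^7) = 7.815×10^-6 A.
Through an area πr² the displacement current is I_d·(πr²/πR²) = I_d (r/R)² = 4.71×10^-7 A.

4.71×10^-7 A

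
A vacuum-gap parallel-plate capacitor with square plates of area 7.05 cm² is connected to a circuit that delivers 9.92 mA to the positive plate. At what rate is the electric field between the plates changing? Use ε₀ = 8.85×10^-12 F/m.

By continuity, I_d in the gap equals the 9.92 mA flowing in the wire.
Inverting I_d = ε₀ A dE/dt gives dE/dt = 9.92×10^-3 / (8.85×10^-12 · 7.05×10^-4) = 1.59×10^12 V/(m·s).

1.59×10^12 V/(m·s)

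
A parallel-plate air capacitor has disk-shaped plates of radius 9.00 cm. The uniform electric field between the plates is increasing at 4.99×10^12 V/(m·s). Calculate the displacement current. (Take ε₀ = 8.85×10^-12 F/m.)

I_d = ε₀ A (dE/dt) = (8.85×10^-12)(0.02545 m²)(4.99×10^12) = 1.12 A.

1.12 A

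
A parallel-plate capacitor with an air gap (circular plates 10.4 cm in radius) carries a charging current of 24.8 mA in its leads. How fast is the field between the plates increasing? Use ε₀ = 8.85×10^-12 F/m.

By continuity, I_d in the gap equals the 24.8 mA flowing in the wire.
Since I_d = ε₀ A dE/dt, dE/dt = I_d/(ε₀A) = (0.0248)/((8.85×10^-12)(0.03398)) = 8.25×10^10 V/(m·s).

8.25×10^10 V/(m·s)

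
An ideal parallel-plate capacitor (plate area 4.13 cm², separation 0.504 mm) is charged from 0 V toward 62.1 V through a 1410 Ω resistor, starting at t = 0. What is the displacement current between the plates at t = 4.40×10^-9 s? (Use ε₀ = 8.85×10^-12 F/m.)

C = ε₀A/d = (8.85×10^-12)(4.13×10^-4)/(5.04×10^-4) = 7.252×10^-12 F and τ = RC = 1.023×10^-8 s. I_d in the gap equals the RC charging current.
I_d(t) = (V₀/R) e^(−t/τ) = 0.04404 · e^(−0.4301) = 0.0286 A.

0.0286 A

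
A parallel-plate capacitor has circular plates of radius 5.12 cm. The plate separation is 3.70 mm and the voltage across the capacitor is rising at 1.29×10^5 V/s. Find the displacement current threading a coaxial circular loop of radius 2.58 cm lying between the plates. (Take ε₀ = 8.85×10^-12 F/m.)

With E = V/d, dE/dt = 3.486×10^7 V/(m·s) and πR² = 8.235×10^-3 m², giving I_d = ε₀ πR² dE/dt = 2.541×10^-6 A.
The field is uniform, so I_d,enc = I_d (r/R)² = (2.541×10^-6)(2.58/5.12)² = 6.45×10^-7 A.

6.45×10^-7 A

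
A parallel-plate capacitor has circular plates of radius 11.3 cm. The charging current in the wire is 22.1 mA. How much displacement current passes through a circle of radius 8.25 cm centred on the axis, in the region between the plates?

0.0118 A

Between the plates the displacement current equals the wire current: I_d = 22.1 mA = 0.0221 A.
Since J_d is uniform, the enclosed fraction is (r/R)² = 0.5330, giving I_d,enc = 0.0118 A.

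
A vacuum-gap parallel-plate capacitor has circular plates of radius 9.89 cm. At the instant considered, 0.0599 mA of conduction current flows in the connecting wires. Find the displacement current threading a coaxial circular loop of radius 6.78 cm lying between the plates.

By continuity the displacement current in the gap matches the conduction current: I_d = 5.99×10^-5 A.
The field is uniform, so I_d,enc = I_d (r/R)² = (5.99×10^-5)(6.78/9.89)² = 2.82×10^-5 A.

2.82×10^-5 A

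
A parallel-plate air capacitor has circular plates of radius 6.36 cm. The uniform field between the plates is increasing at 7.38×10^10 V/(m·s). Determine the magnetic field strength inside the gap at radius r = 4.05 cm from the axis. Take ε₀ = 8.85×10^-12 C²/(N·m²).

Total displacement current: I_d = ε₀(πR²)(dE/dt) = (8.85×10^-12)(0.01271)(7.38×10^10) = 8.301×10^-3 A.
For r < R the Ampère–Maxwell law gives B(2πr) = μ₀ I_d (r²/R²), so B = μ₀ I_d r/(2πR²) = (4π×10^-7)(8.301×10^-3)(0.0405)/(2π·0.0636²) = 1.66×10^-8 T.

1.66×10^-8 T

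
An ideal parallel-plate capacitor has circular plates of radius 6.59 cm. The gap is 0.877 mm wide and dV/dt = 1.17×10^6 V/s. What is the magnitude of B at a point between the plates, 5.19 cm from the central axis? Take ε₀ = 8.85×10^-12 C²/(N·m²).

With E = V/d, dE/dt = 1.334×10^9 V/(m·s) and πR² = 0.01364 m², giving I_d = ε₀ πR² dE/dt = 1.610×10^-4 A.
For r < R the Ampère–Maxwell law gives B(2πr) = μ₀ I_d (r²/R²), so B = μ₀ I_d r/(2πR²) = (4π×10^-7)(1.610×10^-4)(0.0519)/(2π·0.0659²) = 3.85×10^-10 T.

3.85×10^-10 T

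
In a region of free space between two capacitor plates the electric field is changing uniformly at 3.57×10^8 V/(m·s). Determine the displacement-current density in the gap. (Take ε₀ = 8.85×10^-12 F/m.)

The displacement-current density is ε₀ ∂E/∂t = (8.85×10^-12)(3.57×10^8) = 3.16×10^-3 A/m².

3.16×10^-3 A/m²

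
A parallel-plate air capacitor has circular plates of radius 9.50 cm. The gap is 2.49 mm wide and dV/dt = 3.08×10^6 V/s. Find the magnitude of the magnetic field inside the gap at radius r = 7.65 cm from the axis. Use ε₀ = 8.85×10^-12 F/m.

dE/dt = (dV/dt)/d = 1.237×10^9 V/(m·s); I_d = ε₀(πR²)(dE/dt) = (8.85×10^-12)(0.02835)(1.237×10^9) = 3.104×10^-4 A.
An Ampèrian loop of radius r encloses a fraction (r/R)² of I_d. Then B·2πr = μ₀ I_d (r/R)², giving B = μ₀ I_d r/(2πR²) = 5.26×10^-10 T.

5.26×10^-10 T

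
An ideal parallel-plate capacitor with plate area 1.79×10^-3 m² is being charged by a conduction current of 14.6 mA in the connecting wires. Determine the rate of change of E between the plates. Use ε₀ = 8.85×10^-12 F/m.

The displacement current between the plates equals the conduction current, I_d = 14.6 mA.
Then dE/dt = I_d/(ε₀A) = 9.22×10^11 V/(m·s).

9.22×10^11 V/(m·s)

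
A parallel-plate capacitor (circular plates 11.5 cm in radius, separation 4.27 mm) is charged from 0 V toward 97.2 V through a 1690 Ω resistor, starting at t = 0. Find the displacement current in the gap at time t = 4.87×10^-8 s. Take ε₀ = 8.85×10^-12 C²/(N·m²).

0.0412 A

With C = ε₀A/d = (8.85×10^-12)(0.04155)/(4.27×10^-3) = 8.612×10^-11 F, the time constant is τ = RC = 1.455×10^-7 s, so t/τ = 0.3347 and e^(−t/τ) = 0.7156.
I_d = I_cond = (V₀/R) e^(−t/τ) = (0.05751)(0.7156) = 0.0412 A.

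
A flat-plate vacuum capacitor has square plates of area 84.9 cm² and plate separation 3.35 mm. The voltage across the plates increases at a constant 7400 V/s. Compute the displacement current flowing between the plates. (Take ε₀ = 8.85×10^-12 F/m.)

1.66×10^-7 A

The field between the plates is E = V/d, so dE/dt = (7400)/(3.35×10^-3 m) = 2.209×10^6 V/(m·s).
I_d = ε₀ A (dE/dt) = (8.85×10^-12)(8.49×10^-3)(2.209×10^6) = 1.66×10^-7 A.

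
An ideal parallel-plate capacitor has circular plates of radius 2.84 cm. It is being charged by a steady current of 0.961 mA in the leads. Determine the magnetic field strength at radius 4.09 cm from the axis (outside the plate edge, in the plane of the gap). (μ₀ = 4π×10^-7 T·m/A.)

Between the plates the displacement current equals the wire current: I_d = 0.961 mA = 9.61×10^-4 A.
For r ≥ R the full I_d is enclosed: B = μ₀ I_d/(2πr) = (4π×10^-7)(9.61×10^-4)/(2π·0.0409) = 4.70×10^-9 T.

4.70×10^-9 T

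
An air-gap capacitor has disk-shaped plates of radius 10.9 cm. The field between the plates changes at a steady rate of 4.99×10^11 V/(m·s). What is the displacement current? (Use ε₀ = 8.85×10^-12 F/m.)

With a uniform field, Φ_E = EA, so I_d = ε₀ A dE/dt = 0.165 A.

0.165 A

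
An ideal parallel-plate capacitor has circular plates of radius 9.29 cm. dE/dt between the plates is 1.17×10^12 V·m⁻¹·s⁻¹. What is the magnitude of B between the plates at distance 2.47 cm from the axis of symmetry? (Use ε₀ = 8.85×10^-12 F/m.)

Through the whole plate area (πR² = 0.02711 m²), I_d = ε₀ πR² dE/dt = 0.2807 A.
For r < R the Ampère–Maxwell law gives B(2πr) = μ₀ I_d (r²/R²), so B = μ₀ I_d r/(2πR²) = (4π×10^-7)(0.2807)(0.0247)/(2π·0.0929²) = 1.61×10^-7 T.

1.61×10^-7 T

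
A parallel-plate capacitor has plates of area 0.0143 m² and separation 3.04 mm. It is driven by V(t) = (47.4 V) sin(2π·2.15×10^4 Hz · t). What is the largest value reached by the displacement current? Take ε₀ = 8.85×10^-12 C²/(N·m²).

The displacement current equals the conduction current C dV/dt, which peaks at C V₀ ω.
With C = ε₀A/d = (8.85×10^-12)(0.0143)/(3.04×10^-3) = 4.163×10^-11 F and ω = 2πf = 1.351×10^5 rad/s, I_d,max = (4.163×10^-11)(47.4)(1.351×10^5) = 2.67×10^-4 A.

2.67×10^-4 A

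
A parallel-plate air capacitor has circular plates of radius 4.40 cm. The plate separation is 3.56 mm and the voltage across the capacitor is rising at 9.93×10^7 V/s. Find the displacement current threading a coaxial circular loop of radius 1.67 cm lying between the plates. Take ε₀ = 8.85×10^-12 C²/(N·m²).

2.16×10^-4 A

I_d = C dV/dt with C = ε₀πR²/d = 1.512×10^-11 F, so I_d = (1.512×10^-11)(9.93×10^7) = 1.501×10^-3 A.
Since J_d is uniform, the enclosed fraction is (r/R)² = 0.1441, giving I_d,enc = 2.16×10^-4 A.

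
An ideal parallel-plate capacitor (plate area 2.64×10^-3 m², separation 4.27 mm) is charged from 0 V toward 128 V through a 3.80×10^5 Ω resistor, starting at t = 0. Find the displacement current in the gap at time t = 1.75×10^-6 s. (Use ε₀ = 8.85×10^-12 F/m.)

1.45×10^-4 A

With C = ε₀A/d = (8.85×10^-12)(2.64×10^-3)/(4.27×10^-3) = 5.472×10^-12 F, the time constant is τ = RC = 2.079×10^-6 s, so t/τ = 0.8418 and e^(−t/τ) = 0.4309.
I_d = I_cond = (V₀/R) e^(−t/τ) = (3.368×10^-4)(0.4309) = 1.45×10^-4 A.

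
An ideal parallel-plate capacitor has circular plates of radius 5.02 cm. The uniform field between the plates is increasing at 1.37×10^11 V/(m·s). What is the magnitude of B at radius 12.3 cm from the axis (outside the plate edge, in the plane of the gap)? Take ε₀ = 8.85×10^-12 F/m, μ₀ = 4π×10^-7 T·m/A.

1.56×10^-8 T

Through the whole plate area (πR² = 7.917×10^-3 m²), I_d = ε₀ πR² dE/dt = 9.599×10^-3 A.
Outside the plates the loop encloses all of I_d, so B·2πr = μ₀ I_d and B = 1.56×10^-8 T.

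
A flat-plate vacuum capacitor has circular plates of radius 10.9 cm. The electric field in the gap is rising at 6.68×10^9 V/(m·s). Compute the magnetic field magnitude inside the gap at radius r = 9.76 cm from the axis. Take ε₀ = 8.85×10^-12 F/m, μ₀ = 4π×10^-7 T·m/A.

Through the whole plate area (πR² = 0.03733 m²), I_d = ε₀ πR² dE/dt = 2.207×10^-3 A.
An Ampèrian loop of radius r encloses a fraction (r/R)² of I_d. Then B·2πr = μ₀ I_d (r/R)², giving B = μ₀ I_d r/(2πR²) = 3.63×10^-9 T.

3.63×10^-9 T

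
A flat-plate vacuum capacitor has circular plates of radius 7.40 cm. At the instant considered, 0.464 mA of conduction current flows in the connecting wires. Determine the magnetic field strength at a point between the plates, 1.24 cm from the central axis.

2.10×10^-10 T

Between the plates the displacement current equals the wire current: I_d = 0.464 mA = 4.64×10^-4 A.
For r < R the Ampère–Maxwell law gives B(2πr) = μ₀ I_d (r²/R²), so B = μ₀ I_d r/(2πR²) = (4π×10^-7)(4.64×10^-4)(0.0124)/(2π·0.0740²) = 2.10×10^-10 T.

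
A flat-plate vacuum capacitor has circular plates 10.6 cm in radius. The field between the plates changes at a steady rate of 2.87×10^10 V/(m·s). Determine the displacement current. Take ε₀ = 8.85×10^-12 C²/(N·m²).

With a uniform field, Φ_E = EA, so I_d = ε₀ A dE/dt = 8.97×10^-3 A.

8.97×10^-3 A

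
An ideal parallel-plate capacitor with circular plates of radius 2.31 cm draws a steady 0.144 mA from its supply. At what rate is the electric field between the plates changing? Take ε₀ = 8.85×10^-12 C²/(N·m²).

9.71×10^9 V/(m·s)

The displacement current between the plates equals the conduction current, I_d = 0.144 mA.
Inverting I_d = ε₀ A dE/dt gives dE/dt = 1.44×10^-4 / (8.85×10^-12 · 1.676×10^-3) = 9.71×10^9 V/(m·s).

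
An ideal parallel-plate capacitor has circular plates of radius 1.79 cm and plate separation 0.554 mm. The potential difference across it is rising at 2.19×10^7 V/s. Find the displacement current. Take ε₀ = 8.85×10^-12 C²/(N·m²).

3.52×10^-4 A

E = V/d so dE/dt = (dV/dt)/d = 3.953×10^10 V/(m·s), and I_d = ε₀ A dE/dt = (8.85×10^-12)(1.007×10^-3)(3.953×10^10) = 3.52×10^-4 A.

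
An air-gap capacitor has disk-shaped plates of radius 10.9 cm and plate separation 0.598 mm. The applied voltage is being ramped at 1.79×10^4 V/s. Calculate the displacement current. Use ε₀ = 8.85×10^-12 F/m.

9.89×10^-6 A

The field between the plates is E = V/d, so dE/dt = (1.79×10^4)/(5.98×10^-4 m) = 2.993×10^7 V/(m·s).
I_d = ε₀ A (dE/dt) = (8.85×10^-12)(0.03733)(2.993×10^7) = 9.89×10^-6 A.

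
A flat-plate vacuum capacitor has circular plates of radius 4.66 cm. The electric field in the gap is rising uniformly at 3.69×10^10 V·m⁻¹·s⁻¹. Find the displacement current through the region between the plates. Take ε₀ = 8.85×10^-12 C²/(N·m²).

With a uniform field, Φ_E = EA, so I_d = ε₀ A dE/dt = 2.23×10^-3 A.

2.23×10^-3 A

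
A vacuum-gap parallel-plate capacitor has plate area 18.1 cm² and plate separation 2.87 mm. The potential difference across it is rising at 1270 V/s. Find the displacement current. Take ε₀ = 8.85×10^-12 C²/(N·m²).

7.09×10^-9 A

The field between the plates is E = V/d, so dE/dt = (1270)/(2.87×10^-3 m) = 4.425×10^5 V/(m·s).
I_d = ε₀ A (dE/dt) = (8.85×10^-12)(1.81×10^-3)(4.425×10^5) = 7.09×10^-9 A.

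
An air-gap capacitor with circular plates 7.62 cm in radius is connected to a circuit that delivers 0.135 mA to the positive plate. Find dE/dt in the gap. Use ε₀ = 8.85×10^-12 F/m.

Charge continuity gives I_d = I = 1.35×10^-4 A between the plates.
Then dE/dt = I_d/(ε₀A) = 8.36×10^8 V/(m·s).

8.36×10^8 V/(m·s)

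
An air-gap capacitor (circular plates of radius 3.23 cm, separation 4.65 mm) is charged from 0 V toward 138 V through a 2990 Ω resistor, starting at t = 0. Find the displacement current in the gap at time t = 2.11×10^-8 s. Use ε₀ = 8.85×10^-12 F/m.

0.0149 A

C = ε₀A/d = (8.85×10^-12)(3.278×10^-3)/(4.65×10^-3) = 6.239×10^-12 F and τ = RC = 1.865×10^-8 s. I_d in the gap equals the RC charging current.
I_d(t) = (V₀/R) e^(−t/τ) = 0.04615 · e^(−1.131) = 0.0149 A.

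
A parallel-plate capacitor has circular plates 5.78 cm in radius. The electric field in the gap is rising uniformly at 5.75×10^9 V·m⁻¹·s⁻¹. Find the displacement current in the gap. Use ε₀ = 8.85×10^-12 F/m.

With a uniform field, Φ_E = EA, so I_d = ε₀ A dE/dt = 5.34×10^-4 A.

5.34×10^-4 A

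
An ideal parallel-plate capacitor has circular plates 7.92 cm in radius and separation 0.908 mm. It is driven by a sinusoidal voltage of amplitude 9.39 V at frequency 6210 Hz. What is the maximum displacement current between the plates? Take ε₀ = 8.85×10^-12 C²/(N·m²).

7.04×10^-5 A

C = ε₀A/d = (8.85×10^-12)(0.01971)/(9.08×10^-4) = 1.921×10^-10 F; ω = 2πf = 3.902×10^4 rad/s.
I_d = C dV/dt, so |I_d|_max = C V₀ ω = (1.921×10^-10)(9.39)(3.902×10^4) = 7.04×10^-5 A.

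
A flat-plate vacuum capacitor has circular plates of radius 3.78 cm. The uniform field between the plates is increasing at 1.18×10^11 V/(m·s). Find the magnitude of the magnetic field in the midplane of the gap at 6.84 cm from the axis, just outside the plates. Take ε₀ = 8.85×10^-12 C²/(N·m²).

1.37×10^-8 T

Total displacement current: I_d = ε₀(πR²)(dE/dt) = (8.85×10^-12)(4.489×10^-3)(1.18×10^11) = 4.688×10^-3 A.
For r ≥ R the full I_d is enclosed: B = μ₀ I_d/(2πr) = (4π×10^-7)(4.688×10^-3)/(2π·0.0684) = 1.37×10^-8 T.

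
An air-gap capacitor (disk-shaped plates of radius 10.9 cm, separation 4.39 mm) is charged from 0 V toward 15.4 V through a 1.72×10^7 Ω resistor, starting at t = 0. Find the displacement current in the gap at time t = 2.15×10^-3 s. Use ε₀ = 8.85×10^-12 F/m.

1.70×10^-7 A

With C = ε₀A/d = (8.85×10^-12)(0.03733)/(4.39×10^-3) = 7.526×10^-11 F, the time constant is τ = RC = 1.294×10^-3 s, so t/τ = 1.662 and e^(−t/τ) = 0.1898.
I_d = I_cond = (V₀/R) e^(−t/τ) = (8.953×10^-7)(0.1898) = 1.70×10^-7 A.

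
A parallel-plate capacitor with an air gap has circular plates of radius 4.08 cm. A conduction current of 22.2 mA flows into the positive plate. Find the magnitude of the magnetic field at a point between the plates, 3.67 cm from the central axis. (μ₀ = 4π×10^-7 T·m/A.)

9.79×10^-8 T

No conduction current crosses the gap, so I_d there equals the 0.0222 A in the leads.
For r < R the Ampère–Maxwell law gives B(2πr) = μ₀ I_d (r²/R²), so B = μ₀ I_d r/(2πR²) = (4π×10^-7)(0.0222)(0.0367)/(2π·0.0408²) = 9.79×10^-8 T.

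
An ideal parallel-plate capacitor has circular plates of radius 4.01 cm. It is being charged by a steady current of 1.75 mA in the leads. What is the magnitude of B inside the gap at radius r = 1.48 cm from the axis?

No conduction current crosses the gap, so I_d there equals the 1.75×10^-3 A in the leads.
An Ampèrian loop of radius r encloses a fraction (r/R)² of I_d. Then B·2πr = μ₀ I_d (r/R)², giving B = μ₀ I_d r/(2πR²) = 3.22×10^-9 T.

3.22×10^-9 T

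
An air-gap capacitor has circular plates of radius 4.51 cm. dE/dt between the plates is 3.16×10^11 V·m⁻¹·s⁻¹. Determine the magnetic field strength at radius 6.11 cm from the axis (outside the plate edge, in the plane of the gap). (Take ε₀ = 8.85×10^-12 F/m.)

5.85×10^-8 T

Total displacement current: I_d = ε₀(πR²)(dE/dt) = (8.85×10^-12)(6.390×10^-3)(3.16×10^11) = 0.01787 A.
With r > R the enclosed displacement current is the full I_d; B = μ₀ I_d / (2πr) = 5.85×10^-8 T.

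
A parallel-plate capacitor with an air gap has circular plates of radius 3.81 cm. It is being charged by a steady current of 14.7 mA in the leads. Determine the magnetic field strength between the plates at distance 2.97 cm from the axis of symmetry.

Between the plates the displacement current equals the wire current: I_d = 14.7 mA = 0.0147 A.
For r < R the Ampère–Maxwell law gives B(2πr) = μ₀ I_d (r²/R²), so B = μ₀ I_d r/(2πR²) = (4π×10^-7)(0.0147)(0.0297)/(2π·0.0381²) = 6.02×10^-8 T.

6.02×10^-8 T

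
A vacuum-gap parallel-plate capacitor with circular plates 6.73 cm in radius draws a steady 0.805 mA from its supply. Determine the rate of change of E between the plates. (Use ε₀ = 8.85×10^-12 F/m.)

Charge continuity gives I_d = I = 8.05×10^-4 A between the plates.
Inverting I_d = ε₀ A dE/dt gives dE/dt = 8.05×10^-4 / (8.85×10^-12 · 0.01423) = 6.39×10^9 V/(m·s).

6.39×10^9 V/(m·s)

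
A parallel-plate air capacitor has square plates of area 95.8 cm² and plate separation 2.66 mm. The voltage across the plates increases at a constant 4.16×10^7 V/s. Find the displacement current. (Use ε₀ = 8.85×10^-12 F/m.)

E = V/d so dE/dt = (dV/dt)/d = 1.564×10^10 V/(m·s), and I_d = ε₀ A dE/dt = (8.85×10^-12)(9.58×10^-3)(1.564×10^10) = 1.33×10^-3 A.

1.33×10^-3 A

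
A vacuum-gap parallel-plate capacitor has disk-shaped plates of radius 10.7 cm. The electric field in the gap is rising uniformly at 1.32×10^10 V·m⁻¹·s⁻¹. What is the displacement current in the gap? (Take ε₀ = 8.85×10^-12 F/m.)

With a uniform field, Φ_E = EA, so I_d = ε₀ A dE/dt = 4.20×10^-3 A.

4.20×10^-3 A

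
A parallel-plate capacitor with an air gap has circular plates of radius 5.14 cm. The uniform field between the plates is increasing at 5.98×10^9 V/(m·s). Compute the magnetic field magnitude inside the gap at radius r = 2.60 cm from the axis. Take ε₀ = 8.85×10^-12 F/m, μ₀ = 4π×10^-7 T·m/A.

8.65×10^-10 T

Through the whole plate area (πR² = 8.300×10^-3 m²), I_d = ε₀ πR² dE/dt = 4.393×10^-4 A.
For r < R the Ampère–Maxwell law gives B(2πr) = μ₀ I_d (r²/R²), so B = μ₀ I_d r/(2πR²) = (4π×10^-7)(4.393×10^-4)(0.0260)/(2π·0.0514²) = 8.65×10^-10 T.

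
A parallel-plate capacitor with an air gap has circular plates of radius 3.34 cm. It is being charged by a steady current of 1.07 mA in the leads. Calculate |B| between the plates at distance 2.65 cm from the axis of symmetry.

5.08×10^-9 T

No conduction current crosses the gap, so I_d there equals the 1.07×10^-3 A in the leads.
For r < R the Ampère–Maxwell law gives B(2πr) = μ₀ I_d (r²/R²), so B = μ₀ I_d r/(2πR²) = (4π×10^-7)(1.07×10^-3)(0.0265)/(2π·0.0334²) = 5.08×10^-9 T.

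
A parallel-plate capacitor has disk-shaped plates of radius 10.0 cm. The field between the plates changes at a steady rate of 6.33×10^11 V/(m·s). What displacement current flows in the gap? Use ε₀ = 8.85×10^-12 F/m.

0.176 A

I_d = ε₀ A (dE/dt) = (8.85×10^-12)(0.03142 m²)(6.33×10^11) = 0.176 A.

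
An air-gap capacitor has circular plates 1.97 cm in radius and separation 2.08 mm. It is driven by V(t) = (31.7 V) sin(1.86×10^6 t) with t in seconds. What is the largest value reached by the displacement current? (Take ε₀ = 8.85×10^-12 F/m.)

3.06×10^-4 A

C = ε₀A/d = (8.85×10^-12)(1.219×10^-3)/(2.08×10^-3) = 5.187×10^-12 F; ω = 1.86×10^6 rad/s.
I_d = C dV/dt, so |I_d|_max = C V₀ ω = (5.187×10^-12)(31.7)(1.86×10^6) = 3.06×10^-4 A.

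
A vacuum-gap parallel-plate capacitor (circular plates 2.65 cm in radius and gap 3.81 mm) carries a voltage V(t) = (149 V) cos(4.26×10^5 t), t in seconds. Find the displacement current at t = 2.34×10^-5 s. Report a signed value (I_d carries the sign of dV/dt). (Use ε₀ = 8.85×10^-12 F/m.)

1.68×10^-4 A

C = ε₀A/d = (8.85×10^-12)(2.206×10^-3)/(3.81×10^-3) = 5.124×10^-12 F. dV/dt = V₀ω·−sin(ωt); at ωt = 9.9684 rad this factor is 0.5172.
I_d = C dV/dt = (5.124×10^-12)(149)(4.26×10^5)(0.5172) = 1.68×10^-4 A.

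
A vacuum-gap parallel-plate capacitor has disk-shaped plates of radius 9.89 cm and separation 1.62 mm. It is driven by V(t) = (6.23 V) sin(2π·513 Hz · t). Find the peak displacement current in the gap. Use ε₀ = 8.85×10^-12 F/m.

3.37×10^-6 A

C = ε₀A/d = (8.85×10^-12)(0.03073)/(1.62×10^-3) = 1.679×10^-10 F; ω = 2πf = 3223 rad/s.
I_d = C dV/dt, so |I_d|_max = C V₀ ω = (1.679×10^-10)(6.23)(3223) = 3.37×10^-6 A.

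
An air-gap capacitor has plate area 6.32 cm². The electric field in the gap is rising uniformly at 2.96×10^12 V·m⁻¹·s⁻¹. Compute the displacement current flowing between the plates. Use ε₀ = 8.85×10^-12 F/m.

The displacement current is ε₀ times dΦ_E/dt = ε₀ A dE/dt = (8.85×10^-12)(6.32×10^-4)(2.96×10^12) = 0.0166 A.

0.0166 A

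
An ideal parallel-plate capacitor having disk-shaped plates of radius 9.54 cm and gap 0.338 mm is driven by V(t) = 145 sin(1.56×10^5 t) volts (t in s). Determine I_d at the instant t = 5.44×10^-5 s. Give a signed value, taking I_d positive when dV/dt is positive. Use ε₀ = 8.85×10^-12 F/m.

-0.0100 A

C = ε₀A/d = (8.85×10^-12)(0.02859)/(3.38×10^-4) = 7.486×10^-10 F. dV/dt = V₀ω·cos(ωt); at ωt = 8.4864 rad this factor is -0.5911.
I_d = C dV/dt = (7.486×10^-10)(145)(1.56×10^5)(-0.5911) = -0.0100 A.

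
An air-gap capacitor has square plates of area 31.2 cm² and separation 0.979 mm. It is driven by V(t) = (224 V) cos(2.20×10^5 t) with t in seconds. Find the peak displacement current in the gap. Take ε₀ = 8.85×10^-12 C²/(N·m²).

(dE/dt)_max = V₀ω/d = 5.034×10^10 V/(m·s); ω = 2.20×10^5 rad/s.
I_d,max = ε₀ A (dE/dt)_max = (8.85×10^-12)(3.12×10^-3)(5.034×10^10) = 1.39×10^-3 A.

1.39×10^-3 A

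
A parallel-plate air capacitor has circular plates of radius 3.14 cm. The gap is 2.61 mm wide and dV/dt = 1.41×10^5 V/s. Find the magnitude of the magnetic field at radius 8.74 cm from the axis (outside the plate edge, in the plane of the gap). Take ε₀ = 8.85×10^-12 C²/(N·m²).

3.39×10^-12 T

I_d = C dV/dt with C = ε₀πR²/d = 1.050×10^-11 F, so I_d = (1.050×10^-11)(1.41×10^5) = 1.480×10^-6 A.
For r ≥ R the full I_d is enclosed: B = μ₀ I_d/(2πr) = (4π×10^-7)(1.480×10^-6)/(2π·0.0874) = 3.39×10^-12 T.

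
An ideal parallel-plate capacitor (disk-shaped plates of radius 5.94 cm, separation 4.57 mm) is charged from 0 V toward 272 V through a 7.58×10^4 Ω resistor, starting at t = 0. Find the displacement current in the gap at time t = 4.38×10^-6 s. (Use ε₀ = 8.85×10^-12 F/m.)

2.43×10^-4 A

C = ε₀A/d = (8.85×10^-12)(0.01108)/(4.57×10^-3) = 2.146×10^-11 F, so τ = RC = 1.627×10^-6 s.
The conduction current is I(t) = (V₀/R) e^(−t/τ), and the displacement current between the plates equals it.
t/τ = 2.692; I_d = (272/7.58×10^4) · e^(−2.692) = (3.588×10^-3)(0.06775) = 2.43×10^-4 A.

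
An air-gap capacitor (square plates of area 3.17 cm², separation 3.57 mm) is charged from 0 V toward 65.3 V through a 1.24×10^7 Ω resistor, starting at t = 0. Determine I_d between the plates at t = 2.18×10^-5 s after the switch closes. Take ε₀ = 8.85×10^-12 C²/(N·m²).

C = ε₀A/d = (8.85×10^-12)(3.17×10^-4)/(3.57×10^-3) = 7.858×10^-13 F and τ = RC = 9.744×10^-6 s. I_d in the gap equals the RC charging current.
I_d(t) = (V₀/R) e^(−t/τ) = 5.266×10^-6 · e^(−2.237) = 5.62×10^-7 A.

5.62×10^-7 A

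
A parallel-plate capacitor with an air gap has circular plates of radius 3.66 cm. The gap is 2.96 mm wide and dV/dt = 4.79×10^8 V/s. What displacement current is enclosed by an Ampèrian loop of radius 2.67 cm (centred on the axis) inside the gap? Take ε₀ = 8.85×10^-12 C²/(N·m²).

With E = V/d, dE/dt = 1.618×10^11 V/(m·s) and πR² = 4.208×10^-3 m², giving I_d = ε₀ πR² dE/dt = 6.026×10^-3 A.
Through an area πr² the displacement current is I_d·(πr²/πR²) = I_d (r/R)² = 3.21×10^-3 A.

3.21×10^-3 A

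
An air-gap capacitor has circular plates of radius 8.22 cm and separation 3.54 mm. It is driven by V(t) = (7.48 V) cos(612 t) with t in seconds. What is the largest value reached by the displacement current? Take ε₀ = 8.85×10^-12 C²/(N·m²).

2.43×10^-7 A

(dE/dt)_max = V₀ω/d = 1.293×10^6 V/(m·s); ω = 612 rad/s.
I_d,max = ε₀ A (dE/dt)_max = (8.85×10^-12)(0.02123)(1.293×10^6) = 2.43×10^-7 A.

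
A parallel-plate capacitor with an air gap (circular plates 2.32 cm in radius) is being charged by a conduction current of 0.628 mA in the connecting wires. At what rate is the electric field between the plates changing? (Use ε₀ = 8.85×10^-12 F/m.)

4.20×10^10 V/(m·s)

Charge continuity gives I_d = I = 6.28×10^-4 A between the plates.
Then dE/dt = I_d/(ε₀A) = 4.20×10^10 V/(m·s).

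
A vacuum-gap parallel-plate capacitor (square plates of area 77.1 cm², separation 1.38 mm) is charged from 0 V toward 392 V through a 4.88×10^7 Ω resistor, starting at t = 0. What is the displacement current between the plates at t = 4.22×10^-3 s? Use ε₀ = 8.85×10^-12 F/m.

1.40×10^-6 A

With C = ε₀A/d = (8.85×10^-12)(7.71×10^-3)/(1.38×10^-3) = 4.944×10^-11 F, the time constant is τ = RC = 2.413×10^-3 s, so t/τ = 1.749 and e^(−t/τ) = 0.1739.
I_d = I_cond = (V₀/R) e^(−t/τ) = (8.033×10^-6)(0.1739) = 1.40×10^-6 A.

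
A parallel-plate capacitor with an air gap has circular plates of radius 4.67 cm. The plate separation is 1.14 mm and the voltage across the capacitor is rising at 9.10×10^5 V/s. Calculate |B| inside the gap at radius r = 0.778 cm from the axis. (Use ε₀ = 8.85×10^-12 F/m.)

3.45×10^-11 T

dE/dt = (dV/dt)/d = 7.982×10^8 V/(m·s); I_d = ε₀(πR²)(dE/dt) = (8.85×10^-12)(6.851×10^-3)(7.982×10^8) = 4.840×10^-5 A.
An Ampèrian loop of radius r encloses a fraction (r/R)² of I_d. Then B·2πr = μ₀ I_d (r/R)², giving B = μ₀ I_d r/(2πR²) = 3.45×10^-11 T.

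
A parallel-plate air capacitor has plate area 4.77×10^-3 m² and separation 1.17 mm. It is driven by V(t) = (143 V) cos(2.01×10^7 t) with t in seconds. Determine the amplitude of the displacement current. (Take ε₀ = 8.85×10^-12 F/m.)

(dE/dt)_max = V₀ω/d = 2.457×10^12 V/(m·s); ω = 2.01×10^7 rad/s.
I_d,max = ε₀ A (dE/dt)_max = (8.85×10^-12)(4.77×10^-3)(2.457×10^12) = 0.104 A.

0.104 A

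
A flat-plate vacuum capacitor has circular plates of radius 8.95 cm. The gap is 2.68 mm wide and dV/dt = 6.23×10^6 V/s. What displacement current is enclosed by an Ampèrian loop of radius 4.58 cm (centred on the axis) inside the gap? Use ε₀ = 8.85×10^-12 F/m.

I_d = C dV/dt with C = ε₀πR²/d = 8.308×10^-11 F, so I_d = (8.308×10^-11)(6.23×10^6) = 5.176×10^-4 A.
The field is uniform, so I_d,enc = I_d (r/R)² = (5.176×10^-4)(4.58/8.95)² = 1.36×10^-4 A.

1.36×10^-4 A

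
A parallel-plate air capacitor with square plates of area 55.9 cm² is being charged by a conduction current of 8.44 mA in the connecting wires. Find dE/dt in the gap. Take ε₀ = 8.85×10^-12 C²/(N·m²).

Charge continuity gives I_d = I = 8.44×10^-3 A between the plates.
Then dE/dt = I_d/(ε₀A) = 1.71×10^11 V/(m·s).

1.71×10^11 V/(m·s)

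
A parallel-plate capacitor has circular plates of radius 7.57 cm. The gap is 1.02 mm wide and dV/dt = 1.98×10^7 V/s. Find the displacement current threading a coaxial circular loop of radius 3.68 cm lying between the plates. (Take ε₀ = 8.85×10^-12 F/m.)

7.31×10^-4 A

I_d = C dV/dt with C = ε₀πR²/d = 1.562×10^-10 F, so I_d = (1.562×10^-10)(1.98×10^7) = 3.093×10^-3 A.
The field is uniform, so I_d,enc = I_d (r/R)² = (3.093×10^-3)(3.68/7.57)² = 7.31×10^-4 A.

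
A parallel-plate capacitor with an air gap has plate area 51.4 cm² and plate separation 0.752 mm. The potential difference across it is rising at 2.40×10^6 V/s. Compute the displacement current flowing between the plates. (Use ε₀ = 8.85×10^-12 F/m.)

1.45×10^-4 A

The displacement current equals the charging current C dV/dt. With C = ε₀A/d = (8.85×10^-12)(5.14×10^-3)/(7.52×10^-4) = 6.049×10^-11 F, I_d = (6.049×10^-11)(2.40×10^6) = 1.45×10^-4 A.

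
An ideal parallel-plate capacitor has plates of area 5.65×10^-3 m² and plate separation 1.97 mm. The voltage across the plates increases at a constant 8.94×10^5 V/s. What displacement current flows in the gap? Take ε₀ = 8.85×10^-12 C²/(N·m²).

The field between the plates is E = V/d, so dE/dt = (8.94×10^5)/(1.97×10^-3 m) = 4.538×10^8 V/(m·s).
I_d = ε₀ A (dE/dt) = (8.85×10^-12)(5.65×10^-3)(4.538×10^8) = 2.27×10^-5 A.

2.27×10^-5 A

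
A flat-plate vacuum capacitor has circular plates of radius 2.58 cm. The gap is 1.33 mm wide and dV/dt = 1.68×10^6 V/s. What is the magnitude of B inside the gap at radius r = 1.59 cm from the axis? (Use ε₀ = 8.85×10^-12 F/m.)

1.12×10^-10 T

dE/dt = (dV/dt)/d = 1.263×10^9 V/(m·s); I_d = ε₀(πR²)(dE/dt) = (8.85×10^-12)(2.091×10^-3)(1.263×10^9) = 2.337×10^-5 A.
For r < R the Ampère–Maxwell law gives B(2πr) = μ₀ I_d (r²/R²), so B = μ₀ I_d r/(2πR²) = (4π×10^-7)(2.337×10^-5)(0.0159)/(2π·0.0258²) = 1.12×10^-10 T.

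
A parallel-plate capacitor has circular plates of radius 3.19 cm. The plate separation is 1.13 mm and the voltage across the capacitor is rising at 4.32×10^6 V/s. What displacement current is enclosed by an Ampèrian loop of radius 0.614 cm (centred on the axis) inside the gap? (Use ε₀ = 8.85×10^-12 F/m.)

4.01×10^-6 A

I_d = C dV/dt with C = ε₀πR²/d = 2.504×10^-11 F, so I_d = (2.504×10^-11)(4.32×10^6) = 1.082×10^-4 A.
The field is uniform, so I_d,enc = I_d (r/R)² = (1.082×10^-4)(0.614/3.19)² = 4.01×10^-6 A.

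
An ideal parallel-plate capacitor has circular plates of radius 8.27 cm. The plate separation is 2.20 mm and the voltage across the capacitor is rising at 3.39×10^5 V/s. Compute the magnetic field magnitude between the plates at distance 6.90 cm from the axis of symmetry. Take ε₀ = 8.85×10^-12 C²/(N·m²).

5.91×10^-11 T

dE/dt = (dV/dt)/d = 1.541×10^8 V/(m·s); I_d = ε₀(πR²)(dE/dt) = (8.85×10^-12)(0.02149)(1.541×10^8) = 2.931×10^-5 A.
∮B·dl = μ₀ I_d,enc with I_d,enc = I_d r²/R² = 2.040×10^-5 A; so B = μ₀ I_d,enc/(2πr) = 5.91×10^-11 T.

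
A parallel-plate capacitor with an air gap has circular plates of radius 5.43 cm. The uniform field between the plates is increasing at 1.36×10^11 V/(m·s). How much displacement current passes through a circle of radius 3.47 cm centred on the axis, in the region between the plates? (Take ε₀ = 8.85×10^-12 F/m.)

Through the whole plate area (πR² = 9.263×10^-3 m²), I_d = ε₀ πR² dE/dt = 0.01115 A.
The field is uniform, so I_d,enc = I_d (r/R)² = (0.01115)(3.47/5.43)² = 4.55×10^-3 A.

4.55×10^-3 A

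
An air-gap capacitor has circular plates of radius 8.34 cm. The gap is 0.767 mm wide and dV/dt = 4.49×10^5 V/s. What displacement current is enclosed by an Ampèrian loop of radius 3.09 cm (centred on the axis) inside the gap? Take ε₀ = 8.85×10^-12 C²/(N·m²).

1.55×10^-5 A

dE/dt = (dV/dt)/d = 5.854×10^8 V/(m·s); I_d = ε₀(πR²)(dE/dt) = (8.85×10^-12)(0.02185)(5.854×10^8) = 1.132×10^-4 A.
Through an area πr² the displacement current is I_d·(πr²/πR²) = I_d (r/R)² = 1.55×10^-5 A.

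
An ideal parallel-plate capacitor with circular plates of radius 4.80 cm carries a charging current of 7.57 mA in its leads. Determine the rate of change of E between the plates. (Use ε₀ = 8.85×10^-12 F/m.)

1.18×10^11 V/(m·s)

The displacement current between the plates equals the conduction current, I_d = 7.57 mA.
Then dE/dt = I_d/(ε₀A) = 1.18×10^11 V/(m·s).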